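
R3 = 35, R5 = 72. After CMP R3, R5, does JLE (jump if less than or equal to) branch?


Trace:
  R3 = 35, R5 = 72
  CMP R3, R5  → compares 35 vs 72
  JLE checks: is 35 less than or equal to 72?
  35 < 72, so condition is true
Branch taken: Yes

Yes


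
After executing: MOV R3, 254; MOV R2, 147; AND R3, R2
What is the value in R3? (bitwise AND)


Register state trace:
  MOV R3, 254  → R3 = 254 (0b11111110)
  MOV R2, 147  → R2 = 147 (0b10010011)
  AND R3, R2  → R3 = 254 AND 147 = 146 (0b10010010)
Final: R3 = 146

146


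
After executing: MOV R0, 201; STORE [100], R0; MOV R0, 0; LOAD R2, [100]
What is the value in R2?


Register and memory trace:
  MOV R0, 201  → R0 = 201
  STORE [100], R0  → mem[100] = 201
  MOV R0, 0  → R0 = 0
  LOAD R2, [100]  → R2 = mem[100] = 201
Final: R2 = 201

201


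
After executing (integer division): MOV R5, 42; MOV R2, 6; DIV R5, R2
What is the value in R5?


Register state trace:
  MOV R5, 42  → R5 = 42
  MOV R2, 6  → R2 = 6
  DIV R5, R2  → R5 = 42 // 6 = 7
Final: R5 = 7

7


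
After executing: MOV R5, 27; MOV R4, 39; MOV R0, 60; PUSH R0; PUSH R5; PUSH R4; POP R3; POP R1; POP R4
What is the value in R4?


Stack trace (top is rightmost):
  MOV R5, 27  → R5 = 27
  MOV R4, 39  → R4 = 39
  MOV R0, 60  → R0 = 60
  PUSH R0  → stack: [60]
  PUSH R5  → stack: [60, 27]
  PUSH R4  → stack: [60, 27, 39]
  POP R3  → R3 = 39, stack: [60, 27]
  POP R1  → R1 = 27, stack: [60]
  POP R4  → R4 = 60, stack: []
Final: R4 = 60

60


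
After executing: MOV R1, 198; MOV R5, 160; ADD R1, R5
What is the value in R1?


Register state trace:
  MOV R1, 198  → R1 = 198
  MOV R5, 160  → R5 = 160
  ADD R1, R5  → R1 = 198 + 160 = 358
Final: R1 = 358

358


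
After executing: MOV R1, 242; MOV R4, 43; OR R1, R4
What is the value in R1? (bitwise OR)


Register state trace:
  MOV R1, 242  → R1 = 242 (0b11110010)
  MOV R4, 43  → R4 = 43 (0b00101011)
  OR R1, R4   → R1 = 242 OR 43 = 251 (0b11111011)
Final: R1 = 251

251


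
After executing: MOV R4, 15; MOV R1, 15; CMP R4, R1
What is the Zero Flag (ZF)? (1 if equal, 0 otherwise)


Register state trace:
  MOV R4, 15  → R4 = 15
  MOV R1, 15  → R1 = 15
  CMP R4, R1  → computes 15 - 15 = 0
  Result is zero, so values are equal
ZF = 1

1


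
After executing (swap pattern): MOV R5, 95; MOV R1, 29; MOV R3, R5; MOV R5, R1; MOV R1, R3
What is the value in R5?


Register state trace (swap pattern):
  MOV R5, 95  → R5 = 95
  MOV R1, 29  → R1 = 29
  MOV R3, R5  → R3 = 95  (save R5)
  MOV R5, R1  → R5 = 29  (R5 gets R1's value)
  MOV R1, R3  → R1 = 95  (R1 gets saved value)
Final: R5 = 29

29


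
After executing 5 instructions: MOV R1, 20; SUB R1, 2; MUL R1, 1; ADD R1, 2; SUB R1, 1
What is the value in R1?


Register state trace:
  MOV R1, 20  → R1 = 20
  SUB R1, 2  → R1 = 20 - 2 = 18
  MUL R1, 1  → R1 = 18 * 1 = 18
  ADD R1, 2  → R1 = 18 + 2 = 20
  SUB R1, 1  → R1 = 20 - 1 = 19
Final: R1 = 19

19


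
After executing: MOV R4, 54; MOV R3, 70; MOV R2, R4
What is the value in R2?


Register state trace:
  MOV R4, 54  → R4 = 54
  MOV R3, 70  → R3 = 70
  MOV R2, R4  → R2 = 54
Final: R2 = 54

54


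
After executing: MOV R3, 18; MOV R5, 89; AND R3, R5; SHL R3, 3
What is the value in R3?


Register state trace:
  MOV R3, 18  → R3 = 18 (0b00010010)
  MOV R5, 89  → R5 = 89 (0b01011001)
  AND R3, R5  → R3 = 18 AND 89 = 16 (0b00010000)
  SHL R3, 3  → R3 = 16 << 3 = 128
Final: R3 = 128

128


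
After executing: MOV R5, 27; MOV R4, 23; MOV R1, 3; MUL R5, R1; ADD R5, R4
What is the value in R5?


Register state trace:
  MOV R5, 27  → R5 = 27
  MOV R4, 23  → R4 = 23
  MOV R1, 3  → R1 = 3
  MUL R5, R1  → R5 = 27 * 3 = 81
  ADD R5, R4  → R5 = 81 + 23 = 104
Final: R5 = 104

104


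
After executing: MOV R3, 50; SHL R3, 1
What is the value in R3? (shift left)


Register state trace:
  MOV R3, 50  → R3 = 50
  SHL R3, 1  → R3 = 50 << 1 = 50 * 2^1 = 100
Final: R3 = 100

100


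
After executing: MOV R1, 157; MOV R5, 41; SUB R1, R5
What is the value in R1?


Register state trace:
  MOV R1, 157  → R1 = 157
  MOV R5, 41  → R5 = 41
  SUB R1, R5  → R1 = 157 - 41 = 116
Final: R1 = 116

116


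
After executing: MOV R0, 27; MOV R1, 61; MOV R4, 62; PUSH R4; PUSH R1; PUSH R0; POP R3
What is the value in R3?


Stack trace (top is rightmost):
  MOV R0, 27  → R0 = 27
  MOV R1, 61  → R1 = 61
  MOV R4, 62  → R4 = 62
  PUSH R4  → stack: [62]
  PUSH R1  → stack: [62, 61]
  PUSH R0  → stack: [62, 61, 27]
  POP R3  → R3 = 27, stack: [62, 61]
Final: R3 = 27

27


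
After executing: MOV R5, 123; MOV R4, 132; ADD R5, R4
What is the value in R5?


Register state trace:
  MOV R5, 123  → R5 = 123
  MOV R4, 132  → R4 = 132
  ADD R5, R4  → R5 = 123 + 132 = 255
Final: R5 = 255

255


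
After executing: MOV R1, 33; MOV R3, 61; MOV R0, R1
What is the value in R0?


Register state trace:
  MOV R1, 33  → R1 = 33
  MOV R3, 61  → R3 = 61
  MOV R0, R1  → R0 = 33
Final: R0 = 33

33


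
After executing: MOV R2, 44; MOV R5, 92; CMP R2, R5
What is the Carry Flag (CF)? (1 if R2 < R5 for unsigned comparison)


Register state trace:
  MOV R2, 44  → R2 = 44
  MOV R5, 92  → R5 = 92
  CMP R2, R5  → unsigned 44 - 92: borrow occurs
  44 < 92, so CF = 1
CF = 1

1


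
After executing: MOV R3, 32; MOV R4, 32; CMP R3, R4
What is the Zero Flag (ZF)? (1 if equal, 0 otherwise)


Register state trace:
  MOV R3, 32  → R3 = 32
  MOV R4, 32  → R4 = 32
  CMP R3, R4  → computes 32 - 32 = 0
  Result is zero, so values are equal
ZF = 1

1


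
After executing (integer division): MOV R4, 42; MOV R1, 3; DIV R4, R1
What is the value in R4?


Register state trace:
  MOV R4, 42  → R4 = 42
  MOV R1, 3  → R1 = 3
  DIV R4, R1  → R4 = 42 // 3 = 14
Final: R4 = 14

14


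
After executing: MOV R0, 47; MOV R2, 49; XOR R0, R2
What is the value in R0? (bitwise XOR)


Register state trace:
  MOV R0, 47  → R0 = 47 (0b00101111)
  MOV R2, 49  → R2 = 49 (0b00110001)
  XOR R0, R2  → R0 = 47 XOR 49 = 30 (0b00011110)
Final: R0 = 30

30


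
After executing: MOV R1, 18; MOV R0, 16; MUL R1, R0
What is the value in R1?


Register state trace:
  MOV R1, 18  → R1 = 18
  MOV R0, 16  → R0 = 16
  MUL R1, R0  → R1 = 18 * 16 = 288
Final: R1 = 288

288


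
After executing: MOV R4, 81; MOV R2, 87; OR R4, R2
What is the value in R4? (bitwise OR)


Register state trace:
  MOV R4, 81  → R4 = 81 (0b01010001)
  MOV R2, 87  → R2 = 87 (0b01010111)
  OR R4, R2   → R4 = 81 OR 87 = 87 (0b01010111)
Final: R4 = 87

87


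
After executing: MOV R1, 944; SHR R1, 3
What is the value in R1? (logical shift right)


Register state trace:
  MOV R1, 944  → R1 = 944
  SHR R1, 3  → R1 = 944 >> 3 = 944 // 2^3 = 118
Final: R1 = 118

118


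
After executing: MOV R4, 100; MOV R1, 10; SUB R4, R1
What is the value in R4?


Register state trace:
  MOV R4, 100  → R4 = 100
  MOV R1, 10  → R1 = 10
  SUB R4, R1  → R4 = 100 - 10 = 90
Final: R4 = 90

90


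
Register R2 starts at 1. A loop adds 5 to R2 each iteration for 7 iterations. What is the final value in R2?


Starting value: R2 = 1
  Iter 1: R2 = 1 + 5 = 6
  Iter 2: R2 = 6 + 5 = 11
  Iter 3: R2 = 11 + 5 = 16
  Iter 4: R2 = 16 + 5 = 21
  Iter 5: R2 = 21 + 5 = 26
  Iter 6: R2 = 26 + 5 = 31
  Iter 7: R2 = 31 + 5 = 36
Final: R2 = 36

36


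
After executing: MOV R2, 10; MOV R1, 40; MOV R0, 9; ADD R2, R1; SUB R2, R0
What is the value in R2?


Register state trace:
  MOV R2, 10  → R2 = 10
  MOV R1, 40  → R1 = 40
  MOV R0, 9  → R0 = 9
  ADD R2, R1  → R2 = 10 + 40 = 50
  SUB R2, R0  → R2 = 50 - 9 = 41
Final: R2 = 41

41


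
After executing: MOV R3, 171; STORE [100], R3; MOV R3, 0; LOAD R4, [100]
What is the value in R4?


Register and memory trace:
  MOV R3, 171  → R3 = 171
  STORE [100], R3  → mem[100] = 171
  MOV R3, 0  → R3 = 0
  LOAD R4, [100]  → R4 = mem[100] = 171
Final: R4 = 171

171


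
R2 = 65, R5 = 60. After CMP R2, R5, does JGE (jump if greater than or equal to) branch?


Trace:
  R2 = 65, R5 = 60
  CMP R2, R5  → compares 65 vs 60
  JGE checks: is 65 greater than or equal to 60?
  65 > 60, so condition is true
Branch taken: Yes

Yes


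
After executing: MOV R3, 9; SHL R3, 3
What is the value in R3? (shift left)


Register state trace:
  MOV R3, 9  → R3 = 9
  SHL R3, 3  → R3 = 9 << 3 = 9 * 2^3 = 72
Final: R3 = 72

72


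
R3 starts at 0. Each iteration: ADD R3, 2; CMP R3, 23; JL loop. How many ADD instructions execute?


Loop trace (R3 starts at 0, target 23, step 2):
  ADD #1: R3 = 0 + 2 = 2  → 2 < 23, loop
  ADD #2: R3 = 2 + 2 = 4  → 4 < 23, loop
  ADD #3: R3 = 4 + 2 = 6  → 6 < 23, loop
  ADD #4: R3 = 6 + 2 = 8  → 8 < 23, loop
  ADD #5: R3 = 8 + 2 = 10  → 10 < 23, loop
  ADD #6: R3 = 10 + 2 = 12  → 12 < 23, loop
  ADD #7: R3 = 12 + 2 = 14  → 14 < 23, loop
  ADD #8: R3 = 14 + 2 = 16  → 16 < 23, loop
  ADD #9: R3 = 16 + 2 = 18  → 18 < 23, loop
  ADD #10: R3 = 18 + 2 = 20  → 20 < 23, loop
  ADD #11: R3 = 20 + 2 = 22  → 22 < 23, loop
  ADD #12: R3 = 22 + 2 = 24  → 24 >= 23, exit
Total ADD instructions: 12

12


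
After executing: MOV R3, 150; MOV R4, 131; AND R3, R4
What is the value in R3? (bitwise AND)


Register state trace:
  MOV R3, 150  → R3 = 150 (0b10010110)
  MOV R4, 131  → R4 = 131 (0b10000011)
  AND R3, R4  → R3 = 150 AND 131 = 130 (0b10000010)
Final: R3 = 130

130


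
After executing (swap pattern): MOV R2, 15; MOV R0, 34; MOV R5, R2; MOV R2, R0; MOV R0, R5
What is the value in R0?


Register state trace (swap pattern):
  MOV R2, 15  → R2 = 15
  MOV R0, 34  → R0 = 34
  MOV R5, R2  → R5 = 15  (save R2)
  MOV R2, R0  → R2 = 34  (R2 gets R0's value)
  MOV R0, R5  → R0 = 15  (R0 gets saved value)
Final: R0 = 15

15


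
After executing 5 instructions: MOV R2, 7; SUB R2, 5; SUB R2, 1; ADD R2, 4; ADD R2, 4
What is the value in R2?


Register state trace:
  MOV R2, 7  → R2 = 7
  SUB R2, 5  → R2 = 7 - 5 = 2
  SUB R2, 1  → R2 = 2 - 1 = 1
  ADD R2, 4  → R2 = 1 + 4 = 5
  ADD R2, 4  → R2 = 5 + 4 = 9
Final: R2 = 9

9


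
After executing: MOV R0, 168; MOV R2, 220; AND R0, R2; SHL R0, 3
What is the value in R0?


Register state trace:
  MOV R0, 168  → R0 = 168 (0b10101000)
  MOV R2, 220  → R2 = 220 (0b11011100)
  AND R0, R2  → R0 = 168 AND 220 = 136 (0b10001000)
  SHL R0, 3  → R0 = 136 << 3 = 1088
Final: R0 = 1088

1088


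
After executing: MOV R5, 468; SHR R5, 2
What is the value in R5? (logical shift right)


Register state trace:
  MOV R5, 468  → R5 = 468
  SHR R5, 2  → R5 = 468 >> 2 = 468 // 2^2 = 117
Final: R5 = 117

117


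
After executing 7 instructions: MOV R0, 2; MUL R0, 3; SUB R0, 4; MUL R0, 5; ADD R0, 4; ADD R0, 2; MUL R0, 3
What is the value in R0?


Register state trace:
  MOV R0, 2  → R0 = 2
  MUL R0, 3  → R0 = 2 * 3 = 6
  SUB R0, 4  → R0 = 6 - 4 = 2
  MUL R0, 5  → R0 = 2 * 5 = 10
  ADD R0, 4  → R0 = 10 + 4 = 14
  ADD R0, 2  → R0 = 14 + 2 = 16
  MUL R0, 3  → R0 = 16 * 3 = 48
Final: R0 = 48

48


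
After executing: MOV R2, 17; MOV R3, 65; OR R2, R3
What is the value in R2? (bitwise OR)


Register state trace:
  MOV R2, 17  → R2 = 17 (0b00010001)
  MOV R3, 65  → R3 = 65 (0b01000001)
  OR R2, R3   → R2 = 17 OR 65 = 81 (0b01010001)
Final: R2 = 81

81


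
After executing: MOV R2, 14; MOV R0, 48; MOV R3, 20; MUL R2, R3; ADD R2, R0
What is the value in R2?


Register state trace:
  MOV R2, 14  → R2 = 14
  MOV R0, 48  → R0 = 48
  MOV R3, 20  → R3 = 20
  MUL R2, R3  → R2 = 14 * 20 = 280
  ADD R2, R0  → R2 = 280 + 48 = 328
Final: R2 = 328

328


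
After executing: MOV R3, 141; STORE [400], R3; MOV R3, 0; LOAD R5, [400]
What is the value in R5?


Register and memory trace:
  MOV R3, 141  → R3 = 141
  STORE [400], R3  → mem[400] = 141
  MOV R3, 0  → R3 = 0
  LOAD R5, [400]  → R5 = mem[400] = 141
Final: R5 = 141

141


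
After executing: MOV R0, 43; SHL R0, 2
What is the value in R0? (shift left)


Register state trace:
  MOV R0, 43  → R0 = 43
  SHL R0, 2  → R0 = 43 << 2 = 43 * 2^2 = 172
Final: R0 = 172

172


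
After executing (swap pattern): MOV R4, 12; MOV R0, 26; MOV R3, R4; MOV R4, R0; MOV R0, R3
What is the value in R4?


Register state trace (swap pattern):
  MOV R4, 12  → R4 = 12
  MOV R0, 26  → R0 = 26
  MOV R3, R4  → R3 = 12  (save R4)
  MOV R4, R0  → R4 = 26  (R4 gets R0's value)
  MOV R0, R3  → R0 = 12  (R0 gets saved value)
Final: R4 = 26

26


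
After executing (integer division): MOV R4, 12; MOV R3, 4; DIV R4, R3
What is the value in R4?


Register state trace:
  MOV R4, 12  → R4 = 12
  MOV R3, 4  → R3 = 4
  DIV R4, R3  → R4 = 12 // 4 = 3
Final: R4 = 3

3


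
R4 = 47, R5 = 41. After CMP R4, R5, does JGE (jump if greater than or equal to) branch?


Trace:
  R4 = 47, R5 = 41
  CMP R4, R5  → compares 47 vs 41
  JGE checks: is 47 greater than or equal to 41?
  47 > 41, so condition is true
Branch taken: Yes

Yes


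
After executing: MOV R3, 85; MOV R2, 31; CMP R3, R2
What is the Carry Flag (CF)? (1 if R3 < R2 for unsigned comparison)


Register state trace:
  MOV R3, 85  → R3 = 85
  MOV R2, 31  → R2 = 31
  CMP R3, R2  → unsigned 85 - 31: no borrow
  85 >= 31, so CF = 0
CF = 0

0


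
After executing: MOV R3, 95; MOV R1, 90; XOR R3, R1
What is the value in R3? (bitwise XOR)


Register state trace:
  MOV R3, 95  → R3 = 95 (0b01011111)
  MOV R1, 90  → R1 = 90 (0b01011010)
  XOR R3, R1  → R3 = 95 XOR 90 = 5 (0b00000101)
Final: R3 = 5

5


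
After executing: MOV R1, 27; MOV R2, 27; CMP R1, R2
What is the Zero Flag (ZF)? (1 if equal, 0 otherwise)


Register state trace:
  MOV R1, 27  → R1 = 27
  MOV R2, 27  → R2 = 27
  CMP R1, R2  → computes 27 - 27 = 0
  Result is zero, so values are equal
ZF = 1

1


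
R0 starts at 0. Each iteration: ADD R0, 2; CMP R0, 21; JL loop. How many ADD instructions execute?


Loop trace (R0 starts at 0, target 21, step 2):
  ADD #1: R0 = 0 + 2 = 2  → 2 < 21, loop
  ADD #2: R0 = 2 + 2 = 4  → 4 < 21, loop
  ADD #3: R0 = 4 + 2 = 6  → 6 < 21, loop
  ADD #4: R0 = 6 + 2 = 8  → 8 < 21, loop
  ADD #5: R0 = 8 + 2 = 10  → 10 < 21, loop
  ADD #6: R0 = 10 + 2 = 12  → 12 < 21, loop
  ADD #7: R0 = 12 + 2 = 14  → 14 < 21, loop
  ADD #8: R0 = 14 + 2 = 16  → 16 < 21, loop
  ADD #9: R0 = 16 + 2 = 18  → 18 < 21, loop
  ADD #10: R0 = 18 + 2 = 20  → 20 < 21, loop
  ADD #11: R0 = 20 + 2 = 22  → 22 >= 21, exit
Total ADD instructions: 11

11


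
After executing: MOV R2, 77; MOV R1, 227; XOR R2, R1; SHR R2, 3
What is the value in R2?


Register state trace:
  MOV R2, 77  → R2 = 77 (0b01001101)
  MOV R1, 227  → R1 = 227 (0b11100011)
  XOR R2, R1  → R2 = 77 XOR 227 = 174 (0b10101110)
  SHR R2, 3  → R2 = 174 >> 3 = 21
Final: R2 = 21

21


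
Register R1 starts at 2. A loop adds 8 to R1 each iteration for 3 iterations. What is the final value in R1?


Starting value: R1 = 2
  Iter 1: R1 = 2 + 8 = 10
  Iter 2: R1 = 10 + 8 = 18
  Iter 3: R1 = 18 + 8 = 26
Final: R1 = 26

26


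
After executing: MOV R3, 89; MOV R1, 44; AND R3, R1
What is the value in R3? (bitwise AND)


Register state trace:
  MOV R3, 89  → R3 = 89 (0b01011001)
  MOV R1, 44  → R1 = 44 (0b00101100)
  AND R3, R1  → R3 = 89 AND 44 = 8 (0b00001000)
Final: R3 = 8

8


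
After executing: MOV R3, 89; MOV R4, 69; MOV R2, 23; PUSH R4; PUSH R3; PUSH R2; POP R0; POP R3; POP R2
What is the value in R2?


Stack trace (top is rightmost):
  MOV R3, 89  → R3 = 89
  MOV R4, 69  → R4 = 69
  MOV R2, 23  → R2 = 23
  PUSH R4  → stack: [69]
  PUSH R3  → stack: [69, 89]
  PUSH R2  → stack: [69, 89, 23]
  POP R0  → R0 = 23, stack: [69, 89]
  POP R3  → R3 = 89, stack: [69]
  POP R2  → R2 = 69, stack: []
Final: R2 = 69

69


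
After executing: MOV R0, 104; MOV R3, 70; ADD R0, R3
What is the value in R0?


Register state trace:
  MOV R0, 104  → R0 = 104
  MOV R3, 70  → R3 = 70
  ADD R0, R3  → R0 = 104 + 70 = 174
Final: R0 = 174

174


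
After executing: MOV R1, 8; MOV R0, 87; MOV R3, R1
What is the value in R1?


Register state trace:
  MOV R1, 8  → R1 = 8
  MOV R0, 87  → R0 = 87
  MOV R3, R1  → R3 = 8
Final: R1 = 8

8


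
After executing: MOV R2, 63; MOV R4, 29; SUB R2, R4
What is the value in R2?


Register state trace:
  MOV R2, 63  → R2 = 63
  MOV R4, 29  → R4 = 29
  SUB R2, R4  → R2 = 63 - 29 = 34
Final: R2 = 34

34


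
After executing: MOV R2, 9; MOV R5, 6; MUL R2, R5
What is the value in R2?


Register state trace:
  MOV R2, 9  → R2 = 9
  MOV R5, 6  → R5 = 6
  MUL R2, R5  → R2 = 9 * 6 = 54
Final: R2 = 54

54


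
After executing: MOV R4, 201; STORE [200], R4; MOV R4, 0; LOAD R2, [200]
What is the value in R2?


Register and memory trace:
  MOV R4, 201  → R4 = 201
  STORE [200], R4  → mem[200] = 201
  MOV R4, 0  → R4 = 0
  LOAD R2, [200]  → R2 = mem[200] = 201
Final: R2 = 201

201


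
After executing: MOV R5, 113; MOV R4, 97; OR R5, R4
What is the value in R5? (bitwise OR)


Register state trace:
  MOV R5, 113  → R5 = 113 (0b01110001)
  MOV R4, 97  → R4 = 97 (0b01100001)
  OR R5, R4   → R5 = 113 OR 97 = 113 (0b01110001)
Final: R5 = 113

113


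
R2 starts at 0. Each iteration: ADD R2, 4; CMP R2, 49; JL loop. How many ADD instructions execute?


Loop trace (R2 starts at 0, target 49, step 4):
  ADD #1: R2 = 0 + 4 = 4  → 4 < 49, loop
  ADD #2: R2 = 4 + 4 = 8  → 8 < 49, loop
  ADD #3: R2 = 8 + 4 = 12  → 12 < 49, loop
  ADD #4: R2 = 12 + 4 = 16  → 16 < 49, loop
  ADD #5: R2 = 16 + 4 = 20  → 20 < 49, loop
  ADD #6: R2 = 20 + 4 = 24  → 24 < 49, loop
  ADD #7: R2 = 24 + 4 = 28  → 28 < 49, loop
  ADD #8: R2 = 28 + 4 = 32  → 32 < 49, loop
  ADD #9: R2 = 32 + 4 = 36  → 36 < 49, loop
  ADD #10: R2 = 36 + 4 = 40  → 40 < 49, loop
  ADD #11: R2 = 40 + 4 = 44  → 44 < 49, loop
  ADD #12: R2 = 44 + 4 = 48  → 48 < 49, loop
  ADD #13: R2 = 48 + 4 = 52  → 52 >= 49, exit
Total ADD instructions: 13

13


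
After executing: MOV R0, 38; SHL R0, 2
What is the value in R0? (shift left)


Register state trace:
  MOV R0, 38  → R0 = 38
  SHL R0, 2  → R0 = 38 << 2 = 38 * 2^2 = 152
Final: R0 = 152

152


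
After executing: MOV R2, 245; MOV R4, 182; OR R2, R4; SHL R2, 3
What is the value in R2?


Register state trace:
  MOV R2, 245  → R2 = 245 (0b11110101)
  MOV R4, 182  → R4 = 182 (0b10110110)
  OR R2, R4  → R2 = 245 OR 182 = 247 (0b11110111)
  SHL R2, 3  → R2 = 247 << 3 = 1976
Final: R2 = 1976

1976


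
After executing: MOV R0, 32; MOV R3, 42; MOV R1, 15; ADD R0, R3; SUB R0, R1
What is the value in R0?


Register state trace:
  MOV R0, 32  → R0 = 32
  MOV R3, 42  → R3 = 42
  MOV R1, 15  → R1 = 15
  ADD R0, R3  → R0 = 32 + 42 = 74
  SUB R0, R1  → R0 = 74 - 15 = 59
Final: R0 = 59

59


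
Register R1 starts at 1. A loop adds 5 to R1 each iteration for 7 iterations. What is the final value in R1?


Starting value: R1 = 1
  Iter 1: R1 = 1 + 5 = 6
  Iter 2: R1 = 6 + 5 = 11
  Iter 3: R1 = 11 + 5 = 16
  Iter 4: R1 = 16 + 5 = 21
  Iter 5: R1 = 21 + 5 = 26
  Iter 6: R1 = 26 + 5 = 31
  Iter 7: R1 = 31 + 5 = 36
Final: R1 = 36

36


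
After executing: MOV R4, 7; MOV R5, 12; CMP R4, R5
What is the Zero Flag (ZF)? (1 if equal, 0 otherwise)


Register state trace:
  MOV R4, 7  → R4 = 7
  MOV R5, 12  → R5 = 12
  CMP R4, R5  → computes 7 - 12 = -5
  Result is nonzero, so values are not equal
ZF = 0

0


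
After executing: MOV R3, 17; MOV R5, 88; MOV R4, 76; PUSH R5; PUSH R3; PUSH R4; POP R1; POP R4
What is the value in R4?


Stack trace (top is rightmost):
  MOV R3, 17  → R3 = 17
  MOV R5, 88  → R5 = 88
  MOV R4, 76  → R4 = 76
  PUSH R5  → stack: [88]
  PUSH R3  → stack: [88, 17]
  PUSH R4  → stack: [88, 17, 76]
  POP R1  → R1 = 76, stack: [88, 17]
  POP R4  → R4 = 17, stack: [88]
Final: R4 = 17

17


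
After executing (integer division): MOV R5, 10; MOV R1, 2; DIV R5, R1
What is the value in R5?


Register state trace:
  MOV R5, 10  → R5 = 10
  MOV R1, 2  → R1 = 2
  DIV R5, R1  → R5 = 10 // 2 = 5
Final: R5 = 5

5


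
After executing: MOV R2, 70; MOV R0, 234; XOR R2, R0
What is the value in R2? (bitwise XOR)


Register state trace:
  MOV R2, 70  → R2 = 70 (0b01000110)
  MOV R0, 234  → R0 = 234 (0b11101010)
  XOR R2, R0  → R2 = 70 XOR 234 = 172 (0b10101100)
Final: R2 = 172

172


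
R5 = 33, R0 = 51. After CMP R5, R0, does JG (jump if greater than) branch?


Trace:
  R5 = 33, R0 = 51
  CMP R5, R0  → compares 33 vs 51
  JG checks: is 33 greater than 51?
  33 < 51, so condition is false
Branch taken: No

No


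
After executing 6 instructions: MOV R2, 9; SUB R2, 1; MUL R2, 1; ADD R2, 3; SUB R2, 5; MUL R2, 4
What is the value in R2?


Register state trace:
  MOV R2, 9  → R2 = 9
  SUB R2, 1  → R2 = 9 - 1 = 8
  MUL R2, 1  → R2 = 8 * 1 = 8
  ADD R2, 3  → R2 = 8 + 3 = 11
  SUB R2, 5  → R2 = 11 - 5 = 6
  MUL R2, 4  → R2 = 6 * 4 = 24
Final: R2 = 24

24


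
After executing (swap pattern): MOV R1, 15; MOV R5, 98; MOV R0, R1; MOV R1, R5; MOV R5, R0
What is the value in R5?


Register state trace (swap pattern):
  MOV R1, 15  → R1 = 15
  MOV R5, 98  → R5 = 98
  MOV R0, R1  → R0 = 15  (save R1)
  MOV R1, R5  → R1 = 98  (R1 gets R5's value)
  MOV R5, R0  → R5 = 15  (R5 gets saved value)
Final: R5 = 15

15


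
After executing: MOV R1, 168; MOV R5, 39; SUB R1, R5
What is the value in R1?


Register state trace:
  MOV R1, 168  → R1 = 168
  MOV R5, 39  → R5 = 39
  SUB R1, R5  → R1 = 168 - 39 = 129
Final: R1 = 129

129


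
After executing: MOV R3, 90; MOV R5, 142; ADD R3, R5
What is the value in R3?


Register state trace:
  MOV R3, 90  → R3 = 90
  MOV R5, 142  → R5 = 142
  ADD R3, R5  → R3 = 90 + 142 = 232
Final: R3 = 232

232


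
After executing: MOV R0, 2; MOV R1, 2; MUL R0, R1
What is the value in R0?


Register state trace:
  MOV R0, 2  → R0 = 2
  MOV R1, 2  → R1 = 2
  MUL R0, R1  → R0 = 2 * 2 = 4
Final: R0 = 4

4


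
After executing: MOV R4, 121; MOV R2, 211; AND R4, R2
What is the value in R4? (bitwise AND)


Register state trace:
  MOV R4, 121  → R4 = 121 (0b01111001)
  MOV R2, 211  → R2 = 211 (0b11010011)
  AND R4, R2  → R4 = 121 AND 211 = 81 (0b01010001)
Final: R4 = 81

81


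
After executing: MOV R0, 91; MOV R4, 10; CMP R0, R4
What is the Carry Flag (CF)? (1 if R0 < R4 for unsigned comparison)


Register state trace:
  MOV R0, 91  → R0 = 91
  MOV R4, 10  → R4 = 10
  CMP R0, R4  → unsigned 91 - 10: no borrow
  91 >= 10, so CF = 0
CF = 0

0


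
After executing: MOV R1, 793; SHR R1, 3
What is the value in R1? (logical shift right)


Register state trace:
  MOV R1, 793  → R1 = 793
  SHR R1, 3  → R1 = 793 >> 3 = 793 // 2^3 = 99
Final: R1 = 99

99


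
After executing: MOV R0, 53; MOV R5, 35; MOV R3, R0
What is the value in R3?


Register state trace:
  MOV R0, 53  → R0 = 53
  MOV R5, 35  → R5 = 35
  MOV R3, R0  → R3 = 53
Final: R3 = 53

53


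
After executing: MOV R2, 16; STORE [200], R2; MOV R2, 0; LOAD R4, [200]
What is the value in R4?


Register and memory trace:
  MOV R2, 16  → R2 = 16
  STORE [200], R2  → mem[200] = 16
  MOV R2, 0  → R2 = 0
  LOAD R4, [200]  → R4 = mem[200] = 16
Final: R4 = 16

16


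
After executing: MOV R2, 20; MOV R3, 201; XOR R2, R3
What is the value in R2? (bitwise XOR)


Register state trace:
  MOV R2, 20  → R2 = 20 (0b00010100)
  MOV R3, 201  → R3 = 201 (0b11001001)
  XOR R2, R3  → R2 = 20 XOR 201 = 221 (0b11011101)
Final: R2 = 221

221


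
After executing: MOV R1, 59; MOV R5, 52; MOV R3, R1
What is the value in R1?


Register state trace:
  MOV R1, 59  → R1 = 59
  MOV R5, 52  → R5 = 52
  MOV R3, R1  → R3 = 59
Final: R1 = 59

59


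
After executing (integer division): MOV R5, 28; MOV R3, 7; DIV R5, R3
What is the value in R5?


Register state trace:
  MOV R5, 28  → R5 = 28
  MOV R3, 7  → R3 = 7
  DIV R5, R3  → R5 = 28 // 7 = 4
Final: R5 = 4

4


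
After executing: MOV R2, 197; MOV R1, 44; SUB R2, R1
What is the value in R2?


Register state trace:
  MOV R2, 197  → R2 = 197
  MOV R1, 44  → R1 = 44
  SUB R2, R1  → R2 = 197 - 44 = 153
Final: R2 = 153

153


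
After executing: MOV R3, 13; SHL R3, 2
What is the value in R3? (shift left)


Register state trace:
  MOV R3, 13  → R3 = 13
  SHL R3, 2  → R3 = 13 << 2 = 13 * 2^2 = 52
Final: R3 = 52

52


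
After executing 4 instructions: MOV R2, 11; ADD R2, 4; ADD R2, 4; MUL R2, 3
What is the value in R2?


Register state trace:
  MOV R2, 11  → R2 = 11
  ADD R2, 4  → R2 = 11 + 4 = 15
  ADD R2, 4  → R2 = 15 + 4 = 19
  MUL R2, 3  → R2 = 19 * 3 = 57
Final: R2 = 57

57


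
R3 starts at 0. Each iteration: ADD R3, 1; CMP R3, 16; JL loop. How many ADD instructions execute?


Loop trace (R3 starts at 0, target 16, step 1):
  ADD #1: R3 = 0 + 1 = 1  → 1 < 16, loop
  ADD #2: R3 = 1 + 1 = 2  → 2 < 16, loop
  ADD #3: R3 = 2 + 1 = 3  → 3 < 16, loop
  ADD #4: R3 = 3 + 1 = 4  → 4 < 16, loop
  ADD #5: R3 = 4 + 1 = 5  → 5 < 16, loop
  ADD #6: R3 = 5 + 1 = 6  → 6 < 16, loop
  ADD #7: R3 = 6 + 1 = 7  → 7 < 16, loop
  ADD #8: R3 = 7 + 1 = 8  → 8 < 16, loop
  ADD #9: R3 = 8 + 1 = 9  → 9 < 16, loop
  ADD #10: R3 = 9 + 1 = 10  → 10 < 16, loop
  ADD #11: R3 = 10 + 1 = 11  → 11 < 16, loop
  ADD #12: R3 = 11 + 1 = 12  → 12 < 16, loop
  ADD #13: R3 = 12 + 1 = 13  → 13 < 16, loop
  ADD #14: R3 = 13 + 1 = 14  → 14 < 16, loop
  ADD #15: R3 = 14 + 1 = 15  → 15 < 16, loop
  ADD #16: R3 = 15 + 1 = 16  → 16 >= 16, exit
Total ADD instructions: 16

16


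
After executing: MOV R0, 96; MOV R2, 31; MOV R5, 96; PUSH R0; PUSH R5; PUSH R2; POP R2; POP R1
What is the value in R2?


Stack trace (top is rightmost):
  MOV R0, 96  → R0 = 96
  MOV R2, 31  → R2 = 31
  MOV R5, 96  → R5 = 96
  PUSH R0  → stack: [96]
  PUSH R5  → stack: [96, 96]
  PUSH R2  → stack: [96, 96, 31]
  POP R2  → R2 = 31, stack: [96, 96]
  POP R1  → R1 = 96, stack: [96]
Final: R2 = 31

31


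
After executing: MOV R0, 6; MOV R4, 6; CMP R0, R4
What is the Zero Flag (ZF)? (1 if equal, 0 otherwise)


Register state trace:
  MOV R0, 6  → R0 = 6
  MOV R4, 6  → R4 = 6
  CMP R0, R4  → computes 6 - 6 = 0
  Result is zero, so values are equal
ZF = 1

1


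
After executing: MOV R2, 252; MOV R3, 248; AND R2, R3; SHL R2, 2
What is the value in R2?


Register state trace:
  MOV R2, 252  → R2 = 252 (0b11111100)
  MOV R3, 248  → R3 = 248 (0b11111000)
  AND R2, R3  → R2 = 252 AND 248 = 248 (0b11111000)
  SHL R2, 2  → R2 = 248 << 2 = 992
Final: R2 = 992

992


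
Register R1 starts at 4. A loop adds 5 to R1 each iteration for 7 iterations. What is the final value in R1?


Starting value: R1 = 4
  Iter 1: R1 = 4 + 5 = 9
  Iter 2: R1 = 9 + 5 = 14
  Iter 3: R1 = 14 + 5 = 19
  Iter 4: R1 = 19 + 5 = 24
  Iter 5: R1 = 24 + 5 = 29
  Iter 6: R1 = 29 + 5 = 34
  Iter 7: R1 = 34 + 5 = 39
Final: R1 = 39

39


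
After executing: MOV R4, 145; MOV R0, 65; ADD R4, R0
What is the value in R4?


Register state trace:
  MOV R4, 145  → R4 = 145
  MOV R0, 65  → R0 = 65
  ADD R4, R0  → R4 = 145 + 65 = 210
Final: R4 = 210

210


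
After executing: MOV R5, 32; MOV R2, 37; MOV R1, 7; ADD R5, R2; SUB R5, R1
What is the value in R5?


Register state trace:
  MOV R5, 32  → R5 = 32
  MOV R2, 37  → R2 = 37
  MOV R1, 7  → R1 = 7
  ADD R5, R2  → R5 = 32 + 37 = 69
  SUB R5, R1  → R5 = 69 - 7 = 62
Final: R5 = 62

62


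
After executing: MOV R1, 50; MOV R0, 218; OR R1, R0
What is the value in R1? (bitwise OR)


Register state trace:
  MOV R1, 50  → R1 = 50 (0b00110010)
  MOV R0, 218  → R0 = 218 (0b11011010)
  OR R1, R0   → R1 = 50 OR 218 = 250 (0b11111010)
Final: R1 = 250

250


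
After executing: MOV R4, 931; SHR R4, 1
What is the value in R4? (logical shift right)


Register state trace:
  MOV R4, 931  → R4 = 931
  SHR R4, 1  → R4 = 931 >> 1 = 931 // 2^1 = 465
Final: R4 = 465

465


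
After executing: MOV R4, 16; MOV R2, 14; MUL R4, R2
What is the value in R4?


Register state trace:
  MOV R4, 16  → R4 = 16
  MOV R2, 14  → R2 = 14
  MUL R4, R2  → R4 = 16 * 14 = 224
Final: R4 = 224

224


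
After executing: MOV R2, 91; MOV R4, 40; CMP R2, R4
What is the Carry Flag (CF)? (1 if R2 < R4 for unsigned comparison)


Register state trace:
  MOV R2, 91  → R2 = 91
  MOV R4, 40  → R4 = 40
  CMP R2, R4  → unsigned 91 - 40: no borrow
  91 >= 40, so CF = 0
CF = 0

0


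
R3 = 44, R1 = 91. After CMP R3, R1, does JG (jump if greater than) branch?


Trace:
  R3 = 44, R1 = 91
  CMP R3, R1  → compares 44 vs 91
  JG checks: is 44 greater than 91?
  44 < 91, so condition is false
Branch taken: No

No


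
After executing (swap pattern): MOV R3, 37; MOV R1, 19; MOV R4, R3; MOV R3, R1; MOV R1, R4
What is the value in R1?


Register state trace (swap pattern):
  MOV R3, 37  → R3 = 37
  MOV R1, 19  → R1 = 19
  MOV R4, R3  → R4 = 37  (save R3)
  MOV R3, R1  → R3 = 19  (R3 gets R1's value)
  MOV R1, R4  → R1 = 37  (R1 gets saved value)
Final: R1 = 37

37


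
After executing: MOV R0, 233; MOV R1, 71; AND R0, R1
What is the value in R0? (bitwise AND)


Register state trace:
  MOV R0, 233  → R0 = 233 (0b11101001)
  MOV R1, 71  → R1 = 71 (0b01000111)
  AND R0, R1  → R0 = 233 AND 71 = 65 (0b01000001)
Final: R0 = 65

65


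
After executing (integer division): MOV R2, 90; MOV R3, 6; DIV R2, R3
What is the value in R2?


Register state trace:
  MOV R2, 90  → R2 = 90
  MOV R3, 6  → R3 = 6
  DIV R2, R3  → R2 = 90 // 6 = 15
Final: R2 = 15

15


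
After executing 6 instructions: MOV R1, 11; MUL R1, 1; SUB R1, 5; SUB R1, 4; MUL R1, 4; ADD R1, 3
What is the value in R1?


Register state trace:
  MOV R1, 11  → R1 = 11
  MUL R1, 1  → R1 = 11 * 1 = 11
  SUB R1, 5  → R1 = 11 - 5 = 6
  SUB R1, 4  → R1 = 6 - 4 = 2
  MUL R1, 4  → R1 = 2 * 4 = 8
  ADD R1, 3  → R1 = 8 + 3 = 11
Final: R1 = 11

11


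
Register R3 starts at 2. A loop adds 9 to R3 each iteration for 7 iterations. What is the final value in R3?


Starting value: R3 = 2
  Iter 1: R3 = 2 + 9 = 11
  Iter 2: R3 = 11 + 9 = 20
  Iter 3: R3 = 20 + 9 = 29
  Iter 4: R3 = 29 + 9 = 38
  Iter 5: R3 = 38 + 9 = 47
  Iter 6: R3 = 47 + 9 = 56
  Iter 7: R3 = 56 + 9 = 65
Final: R3 = 65

65


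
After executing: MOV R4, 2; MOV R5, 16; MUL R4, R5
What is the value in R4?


Register state trace:
  MOV R4, 2  → R4 = 2
  MOV R5, 16  → R5 = 16
  MUL R4, R5  → R4 = 2 * 16 = 32
Final: R4 = 32

32


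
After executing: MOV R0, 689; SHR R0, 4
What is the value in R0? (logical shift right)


Register state trace:
  MOV R0, 689  → R0 = 689
  SHR R0, 4  → R0 = 689 >> 4 = 689 // 2^4 = 43
Final: R0 = 43

43


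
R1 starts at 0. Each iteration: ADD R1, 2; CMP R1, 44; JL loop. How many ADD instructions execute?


Loop trace (R1 starts at 0, target 44, step 2):
  ADD #1: R1 = 0 + 2 = 2  → 2 < 44, loop
  ADD #2: R1 = 2 + 2 = 4  → 4 < 44, loop
  ADD #3: R1 = 4 + 2 = 6  → 6 < 44, loop
  ADD #4: R1 = 6 + 2 = 8  → 8 < 44, loop
  ADD #5: R1 = 8 + 2 = 10  → 10 < 44, loop
  ADD #6: R1 = 10 + 2 = 12  → 12 < 44, loop
  ADD #7: R1 = 12 + 2 = 14  → 14 < 44, loop
  ADD #8: R1 = 14 + 2 = 16  → 16 < 44, loop
  ADD #9: R1 = 16 + 2 = 18  → 18 < 44, loop
  ADD #10: R1 = 18 + 2 = 20  → 20 < 44, loop
  ADD #11: R1 = 20 + 2 = 22  → 22 < 44, loop
  ADD #12: R1 = 22 + 2 = 24  → 24 < 44, loop
  ADD #13: R1 = 24 + 2 = 26  → 26 < 44, loop
  ADD #14: R1 = 26 + 2 = 28  → 28 < 44, loop
  ADD #15: R1 = 28 + 2 = 30  → 30 < 44, loop
  ADD #16: R1 = 30 + 2 = 32  → 32 < 44, loop
  ADD #17: R1 = 32 + 2 = 34  → 34 < 44, loop
  ADD #18: R1 = 34 + 2 = 36  → 36 < 44, loop
  ADD #19: R1 = 36 + 2 = 38  → 38 < 44, loop
  ADD #20: R1 = 38 + 2 = 40  → 40 < 44, loop
  ADD #21: R1 = 40 + 2 = 42  → 42 < 44, loop
  ADD #22: R1 = 42 + 2 = 44  → 44 >= 44, exit
Total ADD instructions: 22

22


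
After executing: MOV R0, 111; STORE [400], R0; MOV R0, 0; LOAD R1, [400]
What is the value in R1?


Register and memory trace:
  MOV R0, 111  → R0 = 111
  STORE [400], R0  → mem[400] = 111
  MOV R0, 0  → R0 = 0
  LOAD R1, [400]  → R1 = mem[400] = 111
Final: R1 = 111

111


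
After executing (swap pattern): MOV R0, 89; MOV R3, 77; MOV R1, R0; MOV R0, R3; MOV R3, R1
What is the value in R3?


Register state trace (swap pattern):
  MOV R0, 89  → R0 = 89
  MOV R3, 77  → R3 = 77
  MOV R1, R0  → R1 = 89  (save R0)
  MOV R0, R3  → R0 = 77  (R0 gets R3's value)
  MOV R3, R1  → R3 = 89  (R3 gets saved value)
Final: R3 = 89

89


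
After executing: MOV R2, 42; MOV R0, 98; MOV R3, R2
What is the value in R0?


Register state trace:
  MOV R2, 42  → R2 = 42
  MOV R0, 98  → R0 = 98
  MOV R3, R2  → R3 = 42
Final: R0 = 98

98


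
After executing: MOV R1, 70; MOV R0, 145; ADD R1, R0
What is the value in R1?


Register state trace:
  MOV R1, 70  → R1 = 70
  MOV R0, 145  → R0 = 145
  ADD R1, R0  → R1 = 70 + 145 = 215
Final: R1 = 215

215


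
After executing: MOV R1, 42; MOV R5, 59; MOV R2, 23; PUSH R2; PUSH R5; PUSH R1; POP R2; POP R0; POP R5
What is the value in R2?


Stack trace (top is rightmost):
  MOV R1, 42  → R1 = 42
  MOV R5, 59  → R5 = 59
  MOV R2, 23  → R2 = 23
  PUSH R2  → stack: [23]
  PUSH R5  → stack: [23, 59]
  PUSH R1  → stack: [23, 59, 42]
  POP R2  → R2 = 42, stack: [23, 59]
  POP R0  → R0 = 59, stack: [23]
  POP R5  → R5 = 23, stack: []
Final: R2 = 42

42


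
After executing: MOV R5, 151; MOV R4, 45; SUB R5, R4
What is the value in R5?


Register state trace:
  MOV R5, 151  → R5 = 151
  MOV R4, 45  → R4 = 45
  SUB R5, R4  → R5 = 151 - 45 = 106
Final: R5 = 106

106


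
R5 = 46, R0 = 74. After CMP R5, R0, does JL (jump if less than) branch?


Trace:
  R5 = 46, R0 = 74
  CMP R5, R0  → compares 46 vs 74
  JL checks: is 46 less than 74?
  46 < 74, so condition is true
Branch taken: Yes

Yes


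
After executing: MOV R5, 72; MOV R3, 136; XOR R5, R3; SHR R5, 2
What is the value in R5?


Register state trace:
  MOV R5, 72  → R5 = 72 (0b01001000)
  MOV R3, 136  → R3 = 136 (0b10001000)
  XOR R5, R3  → R5 = 72 XOR 136 = 192 (0b11000000)
  SHR R5, 2  → R5 = 192 >> 2 = 48
Final: R5 = 48

48


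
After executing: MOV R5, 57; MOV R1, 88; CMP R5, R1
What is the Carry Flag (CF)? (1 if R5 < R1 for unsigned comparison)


Register state trace:
  MOV R5, 57  → R5 = 57
  MOV R1, 88  → R1 = 88
  CMP R5, R1  → unsigned 57 - 88: borrow occurs
  57 < 88, so CF = 1
CF = 1

1


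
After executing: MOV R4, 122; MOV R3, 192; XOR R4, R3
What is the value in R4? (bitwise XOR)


Register state trace:
  MOV R4, 122  → R4 = 122 (0b01111010)
  MOV R3, 192  → R3 = 192 (0b11000000)
  XOR R4, R3  → R4 = 122 XOR 192 = 186 (0b10111010)
Final: R4 = 186

186


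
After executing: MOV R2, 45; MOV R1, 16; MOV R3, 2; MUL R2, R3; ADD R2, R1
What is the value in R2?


Register state trace:
  MOV R2, 45  → R2 = 45
  MOV R1, 16  → R1 = 16
  MOV R3, 2  → R3 = 2
  MUL R2, R3  → R2 = 45 * 2 = 90
  ADD R2, R1  → R2 = 90 + 16 = 106
Final: R2 = 106

106


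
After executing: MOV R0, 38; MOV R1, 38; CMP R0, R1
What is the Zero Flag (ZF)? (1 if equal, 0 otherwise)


Register state trace:
  MOV R0, 38  → R0 = 38
  MOV R1, 38  → R1 = 38
  CMP R0, R1  → computes 38 - 38 = 0
  Result is zero, so values are equal
ZF = 1

1


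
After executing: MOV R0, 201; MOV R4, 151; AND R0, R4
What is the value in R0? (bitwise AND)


Register state trace:
  MOV R0, 201  → R0 = 201 (0b11001001)
  MOV R4, 151  → R4 = 151 (0b10010111)
  AND R0, R4  → R0 = 201 AND 151 = 129 (0b10000001)
Final: R0 = 129

129


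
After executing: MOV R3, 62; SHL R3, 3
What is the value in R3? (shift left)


Register state trace:
  MOV R3, 62  → R3 = 62
  SHL R3, 3  → R3 = 62 << 3 = 62 * 2^3 = 496
Final: R3 = 496

496


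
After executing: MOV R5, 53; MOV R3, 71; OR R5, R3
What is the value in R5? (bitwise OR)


Register state trace:
  MOV R5, 53  → R5 = 53 (0b00110101)
  MOV R3, 71  → R3 = 71 (0b01000111)
  OR R5, R3   → R5 = 53 OR 71 = 119 (0b01110111)
Final: R5 = 119

119


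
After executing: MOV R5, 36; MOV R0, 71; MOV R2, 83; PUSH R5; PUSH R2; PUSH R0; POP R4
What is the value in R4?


Stack trace (top is rightmost):
  MOV R5, 36  → R5 = 36
  MOV R0, 71  → R0 = 71
  MOV R2, 83  → R2 = 83
  PUSH R5  → stack: [36]
  PUSH R2  → stack: [36, 83]
  PUSH R0  → stack: [36, 83, 71]
  POP R4  → R4 = 71, stack: [36, 83]
Final: R4 = 71

71


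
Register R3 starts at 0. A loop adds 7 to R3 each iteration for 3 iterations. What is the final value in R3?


Starting value: R3 = 0
  Iter 1: R3 = 0 + 7 = 7
  Iter 2: R3 = 7 + 7 = 14
  Iter 3: R3 = 14 + 7 = 21
Final: R3 = 21

21


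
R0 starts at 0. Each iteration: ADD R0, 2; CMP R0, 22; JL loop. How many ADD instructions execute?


Loop trace (R0 starts at 0, target 22, step 2):
  ADD #1: R0 = 0 + 2 = 2  → 2 < 22, loop
  ADD #2: R0 = 2 + 2 = 4  → 4 < 22, loop
  ADD #3: R0 = 4 + 2 = 6  → 6 < 22, loop
  ADD #4: R0 = 6 + 2 = 8  → 8 < 22, loop
  ADD #5: R0 = 8 + 2 = 10  → 10 < 22, loop
  ADD #6: R0 = 10 + 2 = 12  → 12 < 22, loop
  ADD #7: R0 = 12 + 2 = 14  → 14 < 22, loop
  ADD #8: R0 = 14 + 2 = 16  → 16 < 22, loop
  ADD #9: R0 = 16 + 2 = 18  → 18 < 22, loop
  ADD #10: R0 = 18 + 2 = 20  → 20 < 22, loop
  ADD #11: R0 = 20 + 2 = 22  → 22 >= 22, exit
Total ADD instructions: 11

11


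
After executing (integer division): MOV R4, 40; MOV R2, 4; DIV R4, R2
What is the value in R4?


Register state trace:
  MOV R4, 40  → R4 = 40
  MOV R2, 4  → R2 = 4
  DIV R4, R2  → R4 = 40 // 4 = 10
Final: R4 = 10

10


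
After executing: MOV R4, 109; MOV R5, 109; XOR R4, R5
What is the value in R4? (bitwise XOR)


Register state trace:
  MOV R4, 109  → R4 = 109 (0b01101101)
  MOV R5, 109  → R5 = 109 (0b01101101)
  XOR R4, R5  → R4 = 109 XOR 109 = 0 (0b00000000)
Final: R4 = 0

0


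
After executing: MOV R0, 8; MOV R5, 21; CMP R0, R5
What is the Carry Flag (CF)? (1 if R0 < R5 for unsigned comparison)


Register state trace:
  MOV R0, 8  → R0 = 8
  MOV R5, 21  → R5 = 21
  CMP R0, R5  → unsigned 8 - 21: borrow occurs
  8 < 21, so CF = 1
CF = 1

1


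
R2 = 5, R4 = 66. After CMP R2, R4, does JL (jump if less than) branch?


Trace:
  R2 = 5, R4 = 66
  CMP R2, R4  → compares 5 vs 66
  JL checks: is 5 less than 66?
  5 < 66, so condition is true
Branch taken: Yes

Yes


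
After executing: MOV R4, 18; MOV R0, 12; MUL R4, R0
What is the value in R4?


Register state trace:
  MOV R4, 18  → R4 = 18
  MOV R0, 12  → R0 = 12
  MUL R4, R0  → R4 = 18 * 12 = 216
Final: R4 = 216

216


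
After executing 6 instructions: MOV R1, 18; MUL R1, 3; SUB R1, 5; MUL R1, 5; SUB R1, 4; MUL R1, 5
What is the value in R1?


Register state trace:
  MOV R1, 18  → R1 = 18
  MUL R1, 3  → R1 = 18 * 3 = 54
  SUB R1, 5  → R1 = 54 - 5 = 49
  MUL R1, 5  → R1 = 49 * 5 = 245
  SUB R1, 4  → R1 = 245 - 4 = 241
  MUL R1, 5  → R1 = 241 * 5 = 1205
Final: R1 = 1205

1205


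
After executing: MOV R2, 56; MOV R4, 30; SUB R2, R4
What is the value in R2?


Register state trace:
  MOV R2, 56  → R2 = 56
  MOV R4, 30  → R4 = 30
  SUB R2, R4  → R2 = 56 - 30 = 26
Final: R2 = 26

26


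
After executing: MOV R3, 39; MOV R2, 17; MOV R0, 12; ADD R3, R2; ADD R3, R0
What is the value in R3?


Register state trace:
  MOV R3, 39  → R3 = 39
  MOV R2, 17  → R2 = 17
  MOV R0, 12  → R0 = 12
  ADD R3, R2  → R3 = 39 + 17 = 56
  ADD R3, R0  → R3 = 56 + 12 = 68
Final: R3 = 68

68


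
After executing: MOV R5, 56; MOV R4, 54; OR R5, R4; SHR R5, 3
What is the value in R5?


Register state trace:
  MOV R5, 56  → R5 = 56 (0b00111000)
  MOV R4, 54  → R4 = 54 (0b00110110)
  OR R5, R4  → R5 = 56 OR 54 = 62 (0b00111110)
  SHR R5, 3  → R5 = 62 >> 3 = 7
Final: R5 = 7

7
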